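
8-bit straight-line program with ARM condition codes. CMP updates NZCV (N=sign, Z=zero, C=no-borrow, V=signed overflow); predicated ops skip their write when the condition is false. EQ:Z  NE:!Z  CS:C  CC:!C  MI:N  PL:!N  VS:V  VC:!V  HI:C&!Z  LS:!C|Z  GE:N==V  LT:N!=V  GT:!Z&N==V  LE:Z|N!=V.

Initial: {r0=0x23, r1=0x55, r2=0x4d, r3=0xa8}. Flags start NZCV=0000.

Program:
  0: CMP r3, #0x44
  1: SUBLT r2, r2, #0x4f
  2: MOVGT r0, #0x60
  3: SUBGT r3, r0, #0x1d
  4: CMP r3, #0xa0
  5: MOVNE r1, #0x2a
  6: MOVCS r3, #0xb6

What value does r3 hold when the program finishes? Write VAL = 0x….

VAL = 0xb6

0: ✓ CMP  NZCV=0011
1: ✓ SUBLT  r2←0xfe
2: · MOVGT
3: · SUBGT
4: ✓ CMP  NZCV=0010
5: ✓ MOVNE  r1←0x2a
6: ✓ MOVCS  r3←0xb6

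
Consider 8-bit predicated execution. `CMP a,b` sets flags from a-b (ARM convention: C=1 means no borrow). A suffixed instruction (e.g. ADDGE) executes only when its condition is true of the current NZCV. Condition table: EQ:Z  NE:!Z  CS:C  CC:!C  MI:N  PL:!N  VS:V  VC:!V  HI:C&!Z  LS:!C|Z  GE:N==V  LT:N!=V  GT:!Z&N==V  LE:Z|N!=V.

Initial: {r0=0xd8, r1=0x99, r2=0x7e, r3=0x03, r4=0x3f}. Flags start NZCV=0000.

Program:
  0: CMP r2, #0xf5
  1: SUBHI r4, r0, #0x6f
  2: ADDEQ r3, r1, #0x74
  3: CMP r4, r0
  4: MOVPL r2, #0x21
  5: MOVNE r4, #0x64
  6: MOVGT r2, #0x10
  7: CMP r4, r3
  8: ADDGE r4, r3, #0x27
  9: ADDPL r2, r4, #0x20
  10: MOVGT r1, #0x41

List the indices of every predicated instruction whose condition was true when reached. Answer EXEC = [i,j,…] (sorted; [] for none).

EXEC = [4,5,6,8,9,10]

0: ✓ CMP  NZCV=1001
1: · SUBHI
2: · ADDEQ
3: ✓ CMP  NZCV=0000
4: ✓ MOVPL  r2←0x21
5: ✓ MOVNE  r4←0x64
6: ✓ MOVGT  r2←0x10
7: ✓ CMP  NZCV=0010
8: ✓ ADDGE  r4←0x2a
9: ✓ ADDPL  r2←0x4a
10: ✓ MOVGT  r1←0x41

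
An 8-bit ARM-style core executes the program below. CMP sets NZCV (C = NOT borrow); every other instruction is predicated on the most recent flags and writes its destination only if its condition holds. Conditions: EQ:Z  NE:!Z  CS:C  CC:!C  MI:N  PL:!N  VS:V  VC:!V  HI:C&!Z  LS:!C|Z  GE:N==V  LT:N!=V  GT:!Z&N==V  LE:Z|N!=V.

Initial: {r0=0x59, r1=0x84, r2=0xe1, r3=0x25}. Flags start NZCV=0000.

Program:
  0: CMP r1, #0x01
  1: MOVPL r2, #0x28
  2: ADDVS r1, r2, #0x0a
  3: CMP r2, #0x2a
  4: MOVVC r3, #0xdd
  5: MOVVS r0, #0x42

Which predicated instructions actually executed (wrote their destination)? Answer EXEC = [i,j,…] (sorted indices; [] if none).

EXEC = [4]

[0] flags=1010 → (cmp)
[1] flags=1010 PL?F → skip
[2] flags=1010 VS?F → skip
[3] flags=1010 → (cmp)
[4] flags=1010 VC?T → r3=0xdd
[5] flags=1010 VS?F → skip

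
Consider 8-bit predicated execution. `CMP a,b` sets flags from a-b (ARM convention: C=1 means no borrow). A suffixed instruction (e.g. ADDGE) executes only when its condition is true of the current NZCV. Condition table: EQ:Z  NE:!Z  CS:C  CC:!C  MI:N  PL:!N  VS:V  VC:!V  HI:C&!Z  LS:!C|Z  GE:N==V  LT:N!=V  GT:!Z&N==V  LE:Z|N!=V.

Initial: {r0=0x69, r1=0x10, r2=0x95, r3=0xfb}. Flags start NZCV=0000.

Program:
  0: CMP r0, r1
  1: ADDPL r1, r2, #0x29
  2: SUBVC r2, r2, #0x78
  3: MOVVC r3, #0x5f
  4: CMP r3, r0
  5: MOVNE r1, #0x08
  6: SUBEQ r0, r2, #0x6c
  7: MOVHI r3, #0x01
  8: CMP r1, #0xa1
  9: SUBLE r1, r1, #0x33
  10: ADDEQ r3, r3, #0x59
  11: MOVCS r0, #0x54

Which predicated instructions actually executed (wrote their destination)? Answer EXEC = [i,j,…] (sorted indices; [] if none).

[0] flags=0010 → (cmp)
[1] flags=0010 PL?T → r1=0xbe
[2] flags=0010 VC?T → r2=0x1d
[3] flags=0010 VC?T → r3=0x5f
[4] flags=1000 → (cmp)
[5] flags=1000 NE?T → r1=0x08
[6] flags=1000 EQ?F → skip
[7] flags=1000 HI?F → skip
[8] flags=0000 → (cmp)
[9] flags=0000 LE?F → skip
[10] flags=0000 EQ?F → skip
[11] flags=0000 CS?F → skip

EXEC = [1,2,3,5]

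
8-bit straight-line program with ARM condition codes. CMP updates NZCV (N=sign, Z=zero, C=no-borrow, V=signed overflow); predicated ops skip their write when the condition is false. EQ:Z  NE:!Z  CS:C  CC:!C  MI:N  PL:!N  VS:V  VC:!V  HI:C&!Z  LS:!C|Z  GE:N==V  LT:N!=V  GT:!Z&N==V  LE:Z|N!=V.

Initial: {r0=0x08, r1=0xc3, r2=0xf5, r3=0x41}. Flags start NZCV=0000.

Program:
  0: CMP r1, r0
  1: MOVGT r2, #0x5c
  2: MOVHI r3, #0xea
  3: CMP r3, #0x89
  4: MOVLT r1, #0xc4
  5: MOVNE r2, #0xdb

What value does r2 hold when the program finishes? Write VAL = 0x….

[0] flags=1010 → (cmp)
[1] flags=1010 GT?F → skip
[2] flags=1010 HI?T → r3=0xea
[3] flags=0010 → (cmp)
[4] flags=0010 LT?F → skip
[5] flags=0010 NE?T → r2=0xdb

VAL = 0xdb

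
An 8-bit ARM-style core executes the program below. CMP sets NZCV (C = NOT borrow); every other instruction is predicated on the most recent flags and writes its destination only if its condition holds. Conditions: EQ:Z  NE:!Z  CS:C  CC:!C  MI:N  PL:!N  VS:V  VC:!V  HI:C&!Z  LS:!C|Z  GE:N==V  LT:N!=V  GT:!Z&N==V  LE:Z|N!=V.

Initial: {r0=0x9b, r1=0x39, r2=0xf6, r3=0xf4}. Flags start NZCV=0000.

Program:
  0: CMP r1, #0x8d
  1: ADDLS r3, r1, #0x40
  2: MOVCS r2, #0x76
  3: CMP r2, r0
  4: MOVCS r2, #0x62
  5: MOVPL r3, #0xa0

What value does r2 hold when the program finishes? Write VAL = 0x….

VAL = 0x62

0: ✓ CMP  NZCV=1001
1: ✓ ADDLS  r3←0x79
2: · MOVCS
3: ✓ CMP  NZCV=0010
4: ✓ MOVCS  r2←0x62
5: ✓ MOVPL  r3←0xa0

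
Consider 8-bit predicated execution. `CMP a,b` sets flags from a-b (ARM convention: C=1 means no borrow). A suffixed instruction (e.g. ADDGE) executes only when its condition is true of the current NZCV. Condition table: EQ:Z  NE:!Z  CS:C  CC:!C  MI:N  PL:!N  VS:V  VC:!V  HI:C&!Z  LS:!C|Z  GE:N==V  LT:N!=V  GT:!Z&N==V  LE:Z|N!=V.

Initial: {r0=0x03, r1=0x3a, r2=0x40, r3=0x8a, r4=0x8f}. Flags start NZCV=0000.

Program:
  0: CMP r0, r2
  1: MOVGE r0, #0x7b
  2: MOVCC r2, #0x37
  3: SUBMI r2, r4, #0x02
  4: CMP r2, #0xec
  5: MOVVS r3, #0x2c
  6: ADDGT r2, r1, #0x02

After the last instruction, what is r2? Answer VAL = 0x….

VAL = 0x8d

[0] flags=1000 → (cmp)
[1] flags=1000 GE?F → skip
[2] flags=1000 CC?T → r2=0x37
[3] flags=1000 MI?T → r2=0x8d
[4] flags=1000 → (cmp)
[5] flags=1000 VS?F → skip
[6] flags=1000 GT?F → skip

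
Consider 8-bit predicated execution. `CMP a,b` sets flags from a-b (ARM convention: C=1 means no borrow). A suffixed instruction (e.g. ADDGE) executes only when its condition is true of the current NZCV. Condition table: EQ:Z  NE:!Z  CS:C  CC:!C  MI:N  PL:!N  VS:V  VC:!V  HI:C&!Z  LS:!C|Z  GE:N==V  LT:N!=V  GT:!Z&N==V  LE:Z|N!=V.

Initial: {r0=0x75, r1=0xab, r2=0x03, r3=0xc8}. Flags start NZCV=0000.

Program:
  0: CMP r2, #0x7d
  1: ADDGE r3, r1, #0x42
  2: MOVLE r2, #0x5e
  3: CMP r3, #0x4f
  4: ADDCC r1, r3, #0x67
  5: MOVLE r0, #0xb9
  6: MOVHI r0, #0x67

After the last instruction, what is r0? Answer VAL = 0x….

VAL = 0x67

[0] flags=1000 → (cmp)
[1] flags=1000 GE?F → skip
[2] flags=1000 LE?T → r2=0x5e
[3] flags=0011 → (cmp)
[4] flags=0011 CC?F → skip
[5] flags=0011 LE?T → r0=0xb9
[6] flags=0011 HI?T → r0=0x67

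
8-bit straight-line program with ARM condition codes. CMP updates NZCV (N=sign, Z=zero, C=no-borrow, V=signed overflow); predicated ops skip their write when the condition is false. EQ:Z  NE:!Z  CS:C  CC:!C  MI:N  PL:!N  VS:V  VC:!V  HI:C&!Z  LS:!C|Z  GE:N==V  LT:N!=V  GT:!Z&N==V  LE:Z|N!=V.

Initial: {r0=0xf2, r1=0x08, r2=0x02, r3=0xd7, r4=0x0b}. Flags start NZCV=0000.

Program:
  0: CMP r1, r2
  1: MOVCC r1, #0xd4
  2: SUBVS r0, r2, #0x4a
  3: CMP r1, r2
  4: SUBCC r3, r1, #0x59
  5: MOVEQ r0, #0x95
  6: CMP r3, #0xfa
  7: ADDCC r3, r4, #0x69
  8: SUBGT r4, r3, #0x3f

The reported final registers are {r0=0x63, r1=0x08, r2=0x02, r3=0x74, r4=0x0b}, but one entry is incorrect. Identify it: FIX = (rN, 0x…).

0: ✓ CMP  NZCV=0010
1: · MOVCC
2: · SUBVS
3: ✓ CMP  NZCV=0010
4: · SUBCC
5: · MOVEQ
6: ✓ CMP  NZCV=1000
7: ✓ ADDCC  r3←0x74
8: · SUBGT

FIX = (r0, 0xf2)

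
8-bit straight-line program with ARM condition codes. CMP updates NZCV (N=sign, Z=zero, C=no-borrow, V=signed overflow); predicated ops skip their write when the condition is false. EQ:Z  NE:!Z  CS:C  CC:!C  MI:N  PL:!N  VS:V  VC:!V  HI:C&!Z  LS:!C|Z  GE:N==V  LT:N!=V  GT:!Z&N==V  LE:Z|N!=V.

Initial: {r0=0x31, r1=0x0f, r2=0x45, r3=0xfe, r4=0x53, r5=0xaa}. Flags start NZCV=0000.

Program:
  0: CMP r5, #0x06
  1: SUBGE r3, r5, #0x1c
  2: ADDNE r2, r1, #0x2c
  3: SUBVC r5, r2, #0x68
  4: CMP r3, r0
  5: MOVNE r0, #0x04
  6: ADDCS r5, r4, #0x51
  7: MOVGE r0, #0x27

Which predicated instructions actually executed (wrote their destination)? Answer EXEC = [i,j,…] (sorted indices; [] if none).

EXEC = [2,3,5,6]

0: ✓ CMP  NZCV=1010
1: · SUBGE
2: ✓ ADDNE  r2←0x3b
3: ✓ SUBVC  r5←0xd3
4: ✓ CMP  NZCV=1010
5: ✓ MOVNE  r0←0x04
6: ✓ ADDCS  r5←0xa4
7: · MOVGE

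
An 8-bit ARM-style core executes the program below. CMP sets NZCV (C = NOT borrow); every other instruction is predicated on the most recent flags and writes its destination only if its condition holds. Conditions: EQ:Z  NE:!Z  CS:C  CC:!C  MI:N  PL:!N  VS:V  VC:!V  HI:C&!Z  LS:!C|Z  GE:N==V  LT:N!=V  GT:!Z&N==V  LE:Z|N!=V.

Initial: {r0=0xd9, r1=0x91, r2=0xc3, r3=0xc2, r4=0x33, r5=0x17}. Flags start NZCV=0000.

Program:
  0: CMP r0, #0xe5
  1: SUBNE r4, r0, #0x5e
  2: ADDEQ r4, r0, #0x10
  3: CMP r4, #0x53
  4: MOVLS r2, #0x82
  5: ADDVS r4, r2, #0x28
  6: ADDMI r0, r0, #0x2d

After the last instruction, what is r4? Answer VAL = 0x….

[0] flags=1000 → (cmp)
[1] flags=1000 NE?T → r4=0x7b
[2] flags=1000 EQ?F → skip
[3] flags=0010 → (cmp)
[4] flags=0010 LS?F → skip
[5] flags=0010 VS?F → skip
[6] flags=0010 MI?F → skip

VAL = 0x7b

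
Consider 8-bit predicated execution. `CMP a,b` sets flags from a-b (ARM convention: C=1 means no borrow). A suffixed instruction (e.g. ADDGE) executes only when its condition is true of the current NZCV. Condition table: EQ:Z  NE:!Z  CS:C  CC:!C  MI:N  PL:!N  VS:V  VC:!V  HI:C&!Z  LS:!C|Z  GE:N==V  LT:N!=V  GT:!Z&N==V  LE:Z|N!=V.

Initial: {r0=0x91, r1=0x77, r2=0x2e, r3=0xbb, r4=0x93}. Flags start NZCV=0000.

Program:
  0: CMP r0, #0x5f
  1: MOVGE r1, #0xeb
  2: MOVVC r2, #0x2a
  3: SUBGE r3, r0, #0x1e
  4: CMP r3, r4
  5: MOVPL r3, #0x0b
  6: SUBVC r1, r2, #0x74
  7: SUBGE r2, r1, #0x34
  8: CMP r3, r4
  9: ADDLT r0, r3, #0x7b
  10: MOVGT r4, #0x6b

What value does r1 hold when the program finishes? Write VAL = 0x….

VAL = 0xba

[0] flags=0011 → (cmp)
[1] flags=0011 GE?F → skip
[2] flags=0011 VC?F → skip
[3] flags=0011 GE?F → skip
[4] flags=0010 → (cmp)
[5] flags=0010 PL?T → r3=0x0b
[6] flags=0010 VC?T → r1=0xba
[7] flags=0010 GE?T → r2=0x86
[8] flags=0000 → (cmp)
[9] flags=0000 LT?F → skip
[10] flags=0000 GT?T → r4=0x6b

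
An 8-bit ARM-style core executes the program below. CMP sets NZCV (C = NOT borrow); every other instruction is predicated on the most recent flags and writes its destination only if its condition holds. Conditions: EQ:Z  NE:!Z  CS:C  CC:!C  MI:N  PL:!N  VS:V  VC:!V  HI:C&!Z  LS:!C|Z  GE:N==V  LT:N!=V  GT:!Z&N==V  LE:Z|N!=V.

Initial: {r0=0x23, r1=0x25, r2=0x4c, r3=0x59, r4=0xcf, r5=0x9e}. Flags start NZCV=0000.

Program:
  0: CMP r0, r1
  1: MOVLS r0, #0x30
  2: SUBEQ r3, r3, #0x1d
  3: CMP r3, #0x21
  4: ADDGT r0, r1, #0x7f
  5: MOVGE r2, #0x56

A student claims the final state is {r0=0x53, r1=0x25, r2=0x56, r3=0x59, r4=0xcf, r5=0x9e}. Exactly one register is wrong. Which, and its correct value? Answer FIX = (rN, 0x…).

FIX = (r0, 0xa4)

0: ✓ CMP  NZCV=1000
1: ✓ MOVLS  r0←0x30
2: · SUBEQ
3: ✓ CMP  NZCV=0010
4: ✓ ADDGT  r0←0xa4
5: ✓ MOVGE  r2←0x56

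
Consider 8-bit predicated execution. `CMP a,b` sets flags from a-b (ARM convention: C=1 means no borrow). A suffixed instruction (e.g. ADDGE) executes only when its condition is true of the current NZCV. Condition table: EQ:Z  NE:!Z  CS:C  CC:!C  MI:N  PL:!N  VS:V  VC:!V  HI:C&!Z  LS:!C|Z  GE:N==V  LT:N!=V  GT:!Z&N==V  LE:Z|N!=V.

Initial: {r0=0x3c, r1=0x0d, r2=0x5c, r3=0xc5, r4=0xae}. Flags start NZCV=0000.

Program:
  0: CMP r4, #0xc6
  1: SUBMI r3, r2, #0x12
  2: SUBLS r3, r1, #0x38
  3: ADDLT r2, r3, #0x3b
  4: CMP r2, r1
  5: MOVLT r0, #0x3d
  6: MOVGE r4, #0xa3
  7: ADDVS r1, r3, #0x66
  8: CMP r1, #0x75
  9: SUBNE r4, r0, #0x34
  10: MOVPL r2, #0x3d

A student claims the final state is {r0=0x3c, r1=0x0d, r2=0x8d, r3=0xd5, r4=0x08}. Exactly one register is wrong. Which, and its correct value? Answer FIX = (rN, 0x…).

FIX = (r2, 0x10)

[0] flags=1000 → (cmp)
[1] flags=1000 MI?T → r3=0x4a
[2] flags=1000 LS?T → r3=0xd5
[3] flags=1000 LT?T → r2=0x10
[4] flags=0010 → (cmp)
[5] flags=0010 LT?F → skip
[6] flags=0010 GE?T → r4=0xa3
[7] flags=0010 VS?F → skip
[8] flags=1000 → (cmp)
[9] flags=1000 NE?T → r4=0x08
[10] flags=1000 PL?F → skip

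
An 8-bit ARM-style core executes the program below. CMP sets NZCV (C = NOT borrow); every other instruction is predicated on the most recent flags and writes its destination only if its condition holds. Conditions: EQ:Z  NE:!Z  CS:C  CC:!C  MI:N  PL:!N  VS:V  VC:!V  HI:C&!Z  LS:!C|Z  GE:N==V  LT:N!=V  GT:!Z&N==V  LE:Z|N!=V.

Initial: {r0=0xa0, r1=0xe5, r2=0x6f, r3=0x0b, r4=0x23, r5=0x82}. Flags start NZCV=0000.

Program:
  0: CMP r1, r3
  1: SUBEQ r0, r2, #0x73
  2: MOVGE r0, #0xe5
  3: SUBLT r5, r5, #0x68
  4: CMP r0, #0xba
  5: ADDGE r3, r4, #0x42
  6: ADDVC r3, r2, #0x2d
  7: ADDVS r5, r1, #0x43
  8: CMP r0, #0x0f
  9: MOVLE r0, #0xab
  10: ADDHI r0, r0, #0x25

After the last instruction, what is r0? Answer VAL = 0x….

VAL = 0xd0

0: ✓ CMP  NZCV=1010
1: · SUBEQ
2: · MOVGE
3: ✓ SUBLT  r5←0x1a
4: ✓ CMP  NZCV=1000
5: · ADDGE
6: ✓ ADDVC  r3←0x9c
7: · ADDVS
8: ✓ CMP  NZCV=1010
9: ✓ MOVLE  r0←0xab
10: ✓ ADDHI  r0←0xd0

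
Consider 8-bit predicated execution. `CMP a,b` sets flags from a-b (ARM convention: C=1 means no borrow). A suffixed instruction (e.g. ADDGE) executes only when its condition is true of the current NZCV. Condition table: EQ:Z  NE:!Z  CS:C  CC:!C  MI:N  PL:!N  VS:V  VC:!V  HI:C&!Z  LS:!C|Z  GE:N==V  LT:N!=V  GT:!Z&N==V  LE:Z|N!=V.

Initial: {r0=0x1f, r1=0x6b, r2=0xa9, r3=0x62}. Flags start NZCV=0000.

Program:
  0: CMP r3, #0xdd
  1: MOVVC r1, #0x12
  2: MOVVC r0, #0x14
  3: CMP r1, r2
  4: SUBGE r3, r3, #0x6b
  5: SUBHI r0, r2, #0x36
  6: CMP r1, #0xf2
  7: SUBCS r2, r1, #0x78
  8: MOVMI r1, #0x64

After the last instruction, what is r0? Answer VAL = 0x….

[0] flags=1001 → (cmp)
[1] flags=1001 VC?F → skip
[2] flags=1001 VC?F → skip
[3] flags=1001 → (cmp)
[4] flags=1001 GE?T → r3=0xf7
[5] flags=1001 HI?F → skip
[6] flags=0000 → (cmp)
[7] flags=0000 CS?F → skip
[8] flags=0000 MI?F → skip

VAL = 0x1f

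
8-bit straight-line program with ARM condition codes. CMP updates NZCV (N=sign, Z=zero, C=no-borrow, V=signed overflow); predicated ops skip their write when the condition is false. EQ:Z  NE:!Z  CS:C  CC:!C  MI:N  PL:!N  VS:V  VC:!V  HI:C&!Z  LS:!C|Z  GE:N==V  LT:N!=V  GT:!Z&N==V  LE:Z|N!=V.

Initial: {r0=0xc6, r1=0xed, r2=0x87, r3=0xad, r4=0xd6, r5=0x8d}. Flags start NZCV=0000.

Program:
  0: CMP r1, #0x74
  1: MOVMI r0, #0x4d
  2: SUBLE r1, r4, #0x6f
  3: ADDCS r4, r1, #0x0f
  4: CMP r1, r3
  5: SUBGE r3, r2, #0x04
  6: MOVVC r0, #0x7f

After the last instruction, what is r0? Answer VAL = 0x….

0: ✓ CMP  NZCV=0011
1: · MOVMI
2: ✓ SUBLE  r1←0x67
3: ✓ ADDCS  r4←0x76
4: ✓ CMP  NZCV=1001
5: ✓ SUBGE  r3←0x83
6: · MOVVC

VAL = 0xc6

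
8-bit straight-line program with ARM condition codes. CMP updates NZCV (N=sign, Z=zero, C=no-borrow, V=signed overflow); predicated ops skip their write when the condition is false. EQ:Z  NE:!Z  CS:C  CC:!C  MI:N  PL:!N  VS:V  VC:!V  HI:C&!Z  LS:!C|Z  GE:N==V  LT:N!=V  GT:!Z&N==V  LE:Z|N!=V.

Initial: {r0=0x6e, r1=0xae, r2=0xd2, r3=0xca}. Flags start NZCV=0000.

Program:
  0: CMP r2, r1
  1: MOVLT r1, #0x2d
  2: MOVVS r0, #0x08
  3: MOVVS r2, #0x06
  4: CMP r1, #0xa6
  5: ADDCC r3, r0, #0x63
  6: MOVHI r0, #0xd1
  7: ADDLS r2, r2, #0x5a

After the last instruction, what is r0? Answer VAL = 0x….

VAL = 0xd1

[0] flags=0010 → (cmp)
[1] flags=0010 LT?F → skip
[2] flags=0010 VS?F → skip
[3] flags=0010 VS?F → skip
[4] flags=0010 → (cmp)
[5] flags=0010 CC?F → skip
[6] flags=0010 HI?T → r0=0xd1
[7] flags=0010 LS?F → skip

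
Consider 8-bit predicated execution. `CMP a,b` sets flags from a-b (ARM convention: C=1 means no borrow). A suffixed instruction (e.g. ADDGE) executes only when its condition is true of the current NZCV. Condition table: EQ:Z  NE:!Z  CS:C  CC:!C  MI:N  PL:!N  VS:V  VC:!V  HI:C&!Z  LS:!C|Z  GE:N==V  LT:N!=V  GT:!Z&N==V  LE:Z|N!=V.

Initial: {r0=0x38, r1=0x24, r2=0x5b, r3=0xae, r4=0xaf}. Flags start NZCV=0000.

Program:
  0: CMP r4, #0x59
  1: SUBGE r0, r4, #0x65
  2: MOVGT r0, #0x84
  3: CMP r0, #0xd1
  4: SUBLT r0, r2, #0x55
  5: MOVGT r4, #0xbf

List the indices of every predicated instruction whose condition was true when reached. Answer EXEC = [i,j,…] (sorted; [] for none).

[0] flags=0011 → (cmp)
[1] flags=0011 GE?F → skip
[2] flags=0011 GT?F → skip
[3] flags=0000 → (cmp)
[4] flags=0000 LT?F → skip
[5] flags=0000 GT?T → r4=0xbf

EXEC = [5]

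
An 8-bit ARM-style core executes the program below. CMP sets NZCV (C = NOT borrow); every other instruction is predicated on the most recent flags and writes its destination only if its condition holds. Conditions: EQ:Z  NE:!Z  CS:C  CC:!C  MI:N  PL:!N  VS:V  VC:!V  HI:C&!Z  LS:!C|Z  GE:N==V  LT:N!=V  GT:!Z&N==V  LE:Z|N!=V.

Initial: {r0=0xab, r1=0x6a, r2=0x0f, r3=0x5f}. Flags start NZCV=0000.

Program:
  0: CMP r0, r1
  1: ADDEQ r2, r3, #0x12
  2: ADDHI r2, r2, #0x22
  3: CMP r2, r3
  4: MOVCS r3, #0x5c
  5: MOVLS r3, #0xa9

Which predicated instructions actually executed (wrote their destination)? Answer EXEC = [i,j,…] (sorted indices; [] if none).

EXEC = [2,5]

[0] flags=0011 → (cmp)
[1] flags=0011 EQ?F → skip
[2] flags=0011 HI?T → r2=0x31
[3] flags=1000 → (cmp)
[4] flags=1000 CS?F → skip
[5] flags=1000 LS?T → r3=0xa9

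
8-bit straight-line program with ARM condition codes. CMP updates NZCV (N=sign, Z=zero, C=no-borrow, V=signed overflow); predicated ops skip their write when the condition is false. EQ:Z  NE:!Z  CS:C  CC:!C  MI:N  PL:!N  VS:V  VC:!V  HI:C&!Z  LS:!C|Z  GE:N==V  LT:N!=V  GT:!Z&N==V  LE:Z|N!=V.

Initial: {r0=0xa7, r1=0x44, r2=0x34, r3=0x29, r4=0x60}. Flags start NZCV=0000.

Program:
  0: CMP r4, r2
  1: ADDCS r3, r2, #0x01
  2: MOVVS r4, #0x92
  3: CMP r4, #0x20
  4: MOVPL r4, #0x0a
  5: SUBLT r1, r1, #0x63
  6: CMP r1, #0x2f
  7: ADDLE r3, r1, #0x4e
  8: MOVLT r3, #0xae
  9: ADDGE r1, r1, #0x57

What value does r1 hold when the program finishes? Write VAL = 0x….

VAL = 0x9b

[0] flags=0010 → (cmp)
[1] flags=0010 CS?T → r3=0x35
[2] flags=0010 VS?F → skip
[3] flags=0010 → (cmp)
[4] flags=0010 PL?T → r4=0x0a
[5] flags=0010 LT?F → skip
[6] flags=0010 → (cmp)
[7] flags=0010 LE?F → skip
[8] flags=0010 LT?F → skip
[9] flags=0010 GE?T → r1=0x9b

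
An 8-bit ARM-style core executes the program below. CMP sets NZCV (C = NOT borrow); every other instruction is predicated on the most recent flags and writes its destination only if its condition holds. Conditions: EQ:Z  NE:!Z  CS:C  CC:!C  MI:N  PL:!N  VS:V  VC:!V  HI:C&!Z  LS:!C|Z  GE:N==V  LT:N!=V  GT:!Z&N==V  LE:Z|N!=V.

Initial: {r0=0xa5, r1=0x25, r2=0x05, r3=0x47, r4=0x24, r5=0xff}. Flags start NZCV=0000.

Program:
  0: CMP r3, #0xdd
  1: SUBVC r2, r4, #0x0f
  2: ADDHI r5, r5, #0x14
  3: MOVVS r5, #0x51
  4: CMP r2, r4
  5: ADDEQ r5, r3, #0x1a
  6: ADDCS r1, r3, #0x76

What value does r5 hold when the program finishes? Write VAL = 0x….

VAL = 0xff

[0] flags=0000 → (cmp)
[1] flags=0000 VC?T → r2=0x15
[2] flags=0000 HI?F → skip
[3] flags=0000 VS?F → skip
[4] flags=1000 → (cmp)
[5] flags=1000 EQ?F → skip
[6] flags=1000 CS?F → skip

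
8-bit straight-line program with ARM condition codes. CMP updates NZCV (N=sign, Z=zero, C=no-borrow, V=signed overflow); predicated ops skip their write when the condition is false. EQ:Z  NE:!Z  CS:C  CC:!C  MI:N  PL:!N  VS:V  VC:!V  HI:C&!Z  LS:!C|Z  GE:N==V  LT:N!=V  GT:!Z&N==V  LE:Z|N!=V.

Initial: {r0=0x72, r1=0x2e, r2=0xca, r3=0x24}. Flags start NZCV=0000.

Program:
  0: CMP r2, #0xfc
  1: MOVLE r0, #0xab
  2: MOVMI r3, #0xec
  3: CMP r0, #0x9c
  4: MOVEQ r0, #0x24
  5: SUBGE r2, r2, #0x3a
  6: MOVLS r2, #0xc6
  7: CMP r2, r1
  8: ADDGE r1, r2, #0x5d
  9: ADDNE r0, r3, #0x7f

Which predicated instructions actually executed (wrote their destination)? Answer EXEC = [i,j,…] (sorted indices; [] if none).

0: ✓ CMP  NZCV=1000
1: ✓ MOVLE  r0←0xab
2: ✓ MOVMI  r3←0xec
3: ✓ CMP  NZCV=0010
4: · MOVEQ
5: ✓ SUBGE  r2←0x90
6: · MOVLS
7: ✓ CMP  NZCV=0011
8: · ADDGE
9: ✓ ADDNE  r0←0x6b

EXEC = [1,2,5,9]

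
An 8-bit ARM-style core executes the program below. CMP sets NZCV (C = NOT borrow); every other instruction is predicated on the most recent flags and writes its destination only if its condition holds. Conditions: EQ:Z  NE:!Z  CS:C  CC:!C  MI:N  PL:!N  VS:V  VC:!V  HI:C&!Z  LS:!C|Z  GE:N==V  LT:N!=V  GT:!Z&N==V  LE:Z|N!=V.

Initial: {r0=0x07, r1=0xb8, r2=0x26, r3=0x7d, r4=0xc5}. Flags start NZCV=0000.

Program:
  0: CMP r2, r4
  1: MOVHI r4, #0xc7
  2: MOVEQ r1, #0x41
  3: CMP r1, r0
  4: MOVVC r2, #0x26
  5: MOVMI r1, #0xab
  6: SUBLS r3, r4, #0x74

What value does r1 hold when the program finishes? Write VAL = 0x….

VAL = 0xab

[0] flags=0000 → (cmp)
[1] flags=0000 HI?F → skip
[2] flags=0000 EQ?F → skip
[3] flags=1010 → (cmp)
[4] flags=1010 VC?T → r2=0x26
[5] flags=1010 MI?T → r1=0xab
[6] flags=1010 LS?F → skip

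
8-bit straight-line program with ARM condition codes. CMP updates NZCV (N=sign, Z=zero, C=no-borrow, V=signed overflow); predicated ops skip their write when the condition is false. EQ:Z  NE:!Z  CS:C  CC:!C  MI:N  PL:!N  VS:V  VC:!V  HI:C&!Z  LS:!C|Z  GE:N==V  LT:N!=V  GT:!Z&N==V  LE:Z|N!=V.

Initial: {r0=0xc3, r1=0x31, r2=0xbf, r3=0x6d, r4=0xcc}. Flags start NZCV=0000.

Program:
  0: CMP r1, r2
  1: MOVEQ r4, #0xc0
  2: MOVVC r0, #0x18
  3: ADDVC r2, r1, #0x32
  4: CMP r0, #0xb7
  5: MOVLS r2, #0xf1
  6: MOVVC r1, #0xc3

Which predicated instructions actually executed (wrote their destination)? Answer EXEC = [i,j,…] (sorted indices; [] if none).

EXEC = [2,3,5,6]

[0] flags=0000 → (cmp)
[1] flags=0000 EQ?F → skip
[2] flags=0000 VC?T → r0=0x18
[3] flags=0000 VC?T → r2=0x63
[4] flags=0000 → (cmp)
[5] flags=0000 LS?T → r2=0xf1
[6] flags=0000 VC?T → r1=0xc3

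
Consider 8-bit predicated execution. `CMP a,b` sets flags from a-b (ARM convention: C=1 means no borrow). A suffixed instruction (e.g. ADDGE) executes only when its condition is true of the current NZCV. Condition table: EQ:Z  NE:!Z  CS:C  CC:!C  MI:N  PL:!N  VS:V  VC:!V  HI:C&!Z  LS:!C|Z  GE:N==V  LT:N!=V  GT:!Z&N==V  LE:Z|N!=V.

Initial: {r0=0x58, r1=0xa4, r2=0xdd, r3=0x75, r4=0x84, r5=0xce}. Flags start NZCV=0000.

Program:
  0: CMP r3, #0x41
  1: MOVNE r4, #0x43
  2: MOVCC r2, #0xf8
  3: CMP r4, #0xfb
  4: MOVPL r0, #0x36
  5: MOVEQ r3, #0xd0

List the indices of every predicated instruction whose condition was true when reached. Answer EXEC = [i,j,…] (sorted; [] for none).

EXEC = [1,4]

0: ✓ CMP  NZCV=0010
1: ✓ MOVNE  r4←0x43
2: · MOVCC
3: ✓ CMP  NZCV=0000
4: ✓ MOVPL  r0←0x36
5: · MOVEQ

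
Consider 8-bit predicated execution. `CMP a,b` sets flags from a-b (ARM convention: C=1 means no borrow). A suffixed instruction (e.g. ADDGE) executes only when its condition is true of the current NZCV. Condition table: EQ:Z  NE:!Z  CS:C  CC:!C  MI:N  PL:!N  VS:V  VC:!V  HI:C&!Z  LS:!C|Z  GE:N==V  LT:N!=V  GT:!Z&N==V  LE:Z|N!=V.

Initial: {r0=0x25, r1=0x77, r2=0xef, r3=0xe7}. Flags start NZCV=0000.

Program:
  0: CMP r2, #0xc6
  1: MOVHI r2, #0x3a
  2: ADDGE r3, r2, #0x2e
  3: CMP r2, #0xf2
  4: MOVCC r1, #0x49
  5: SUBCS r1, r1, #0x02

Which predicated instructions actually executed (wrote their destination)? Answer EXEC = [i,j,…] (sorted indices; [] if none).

EXEC = [1,2,4]

0: ✓ CMP  NZCV=0010
1: ✓ MOVHI  r2←0x3a
2: ✓ ADDGE  r3←0x68
3: ✓ CMP  NZCV=0000
4: ✓ MOVCC  r1←0x49
5: · SUBCS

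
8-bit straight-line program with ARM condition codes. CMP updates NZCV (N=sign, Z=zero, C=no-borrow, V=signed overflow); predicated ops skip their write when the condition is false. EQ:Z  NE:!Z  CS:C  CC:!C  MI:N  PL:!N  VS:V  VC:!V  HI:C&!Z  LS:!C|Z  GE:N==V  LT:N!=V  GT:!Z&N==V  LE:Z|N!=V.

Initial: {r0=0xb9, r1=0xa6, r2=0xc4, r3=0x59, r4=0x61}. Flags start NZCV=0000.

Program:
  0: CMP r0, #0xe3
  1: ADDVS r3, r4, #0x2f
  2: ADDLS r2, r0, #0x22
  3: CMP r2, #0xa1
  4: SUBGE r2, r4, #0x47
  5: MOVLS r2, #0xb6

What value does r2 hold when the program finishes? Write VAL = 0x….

[0] flags=1000 → (cmp)
[1] flags=1000 VS?F → skip
[2] flags=1000 LS?T → r2=0xdb
[3] flags=0010 → (cmp)
[4] flags=0010 GE?T → r2=0x1a
[5] flags=0010 LS?F → skip

VAL = 0x1a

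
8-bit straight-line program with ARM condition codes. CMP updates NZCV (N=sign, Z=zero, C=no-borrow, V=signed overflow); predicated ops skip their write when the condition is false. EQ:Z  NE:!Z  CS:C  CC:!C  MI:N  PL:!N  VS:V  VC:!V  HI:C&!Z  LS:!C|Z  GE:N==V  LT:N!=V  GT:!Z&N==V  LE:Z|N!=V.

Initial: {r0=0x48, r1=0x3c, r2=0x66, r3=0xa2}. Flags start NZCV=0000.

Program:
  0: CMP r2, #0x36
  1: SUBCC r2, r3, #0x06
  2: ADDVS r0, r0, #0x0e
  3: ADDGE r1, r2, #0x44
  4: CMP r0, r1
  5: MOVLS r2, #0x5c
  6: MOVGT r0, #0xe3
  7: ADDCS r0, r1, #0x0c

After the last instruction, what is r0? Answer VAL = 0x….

VAL = 0xe3

0: ✓ CMP  NZCV=0010
1: · SUBCC
2: · ADDVS
3: ✓ ADDGE  r1←0xaa
4: ✓ CMP  NZCV=1001
5: ✓ MOVLS  r2←0x5c
6: ✓ MOVGT  r0←0xe3
7: · ADDCS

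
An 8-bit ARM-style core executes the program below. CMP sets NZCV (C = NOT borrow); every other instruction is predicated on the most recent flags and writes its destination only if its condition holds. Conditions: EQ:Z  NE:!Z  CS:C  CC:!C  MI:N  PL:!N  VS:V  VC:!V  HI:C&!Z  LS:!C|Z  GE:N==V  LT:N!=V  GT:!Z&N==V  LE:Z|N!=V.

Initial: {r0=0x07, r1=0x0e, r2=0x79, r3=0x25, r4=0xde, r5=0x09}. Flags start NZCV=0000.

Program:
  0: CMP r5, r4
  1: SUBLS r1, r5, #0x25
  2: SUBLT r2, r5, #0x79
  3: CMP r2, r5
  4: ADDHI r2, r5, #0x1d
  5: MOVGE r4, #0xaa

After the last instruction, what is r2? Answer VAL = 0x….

[0] flags=0000 → (cmp)
[1] flags=0000 LS?T → r1=0xe4
[2] flags=0000 LT?F → skip
[3] flags=0010 → (cmp)
[4] flags=0010 HI?T → r2=0x26
[5] flags=0010 GE?T → r4=0xaa

VAL = 0x26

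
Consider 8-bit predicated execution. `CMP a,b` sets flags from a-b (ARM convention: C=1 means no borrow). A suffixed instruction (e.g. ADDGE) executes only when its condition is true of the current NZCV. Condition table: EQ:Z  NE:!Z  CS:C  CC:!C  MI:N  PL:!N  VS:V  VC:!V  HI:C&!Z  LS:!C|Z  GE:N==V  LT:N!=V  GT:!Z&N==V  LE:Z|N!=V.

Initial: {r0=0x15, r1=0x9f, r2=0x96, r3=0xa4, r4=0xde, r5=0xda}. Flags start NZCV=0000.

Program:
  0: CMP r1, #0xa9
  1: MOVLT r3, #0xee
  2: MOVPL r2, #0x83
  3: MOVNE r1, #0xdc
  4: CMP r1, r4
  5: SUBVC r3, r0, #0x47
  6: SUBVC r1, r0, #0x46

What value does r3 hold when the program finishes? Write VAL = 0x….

VAL = 0xce

[0] flags=1000 → (cmp)
[1] flags=1000 LT?T → r3=0xee
[2] flags=1000 PL?F → skip
[3] flags=1000 NE?T → r1=0xdc
[4] flags=1000 → (cmp)
[5] flags=1000 VC?T → r3=0xce
[6] flags=1000 VC?T → r1=0xcf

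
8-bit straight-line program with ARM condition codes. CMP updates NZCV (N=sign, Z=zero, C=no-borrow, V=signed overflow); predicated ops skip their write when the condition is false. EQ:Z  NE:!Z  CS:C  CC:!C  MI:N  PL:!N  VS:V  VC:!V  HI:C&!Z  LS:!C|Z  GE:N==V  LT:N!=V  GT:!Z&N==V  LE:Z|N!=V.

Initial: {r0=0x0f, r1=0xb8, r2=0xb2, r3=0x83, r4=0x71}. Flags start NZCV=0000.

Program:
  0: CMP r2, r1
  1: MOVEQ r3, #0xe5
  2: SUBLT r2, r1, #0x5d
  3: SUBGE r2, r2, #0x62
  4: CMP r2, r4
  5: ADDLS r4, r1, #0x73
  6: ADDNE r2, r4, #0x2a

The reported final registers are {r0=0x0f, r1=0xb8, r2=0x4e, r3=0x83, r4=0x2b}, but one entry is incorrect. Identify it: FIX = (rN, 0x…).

FIX = (r2, 0x55)

[0] flags=1000 → (cmp)
[1] flags=1000 EQ?F → skip
[2] flags=1000 LT?T → r2=0x5b
[3] flags=1000 GE?F → skip
[4] flags=1000 → (cmp)
[5] flags=1000 LS?T → r4=0x2b
[6] flags=1000 NE?T → r2=0x55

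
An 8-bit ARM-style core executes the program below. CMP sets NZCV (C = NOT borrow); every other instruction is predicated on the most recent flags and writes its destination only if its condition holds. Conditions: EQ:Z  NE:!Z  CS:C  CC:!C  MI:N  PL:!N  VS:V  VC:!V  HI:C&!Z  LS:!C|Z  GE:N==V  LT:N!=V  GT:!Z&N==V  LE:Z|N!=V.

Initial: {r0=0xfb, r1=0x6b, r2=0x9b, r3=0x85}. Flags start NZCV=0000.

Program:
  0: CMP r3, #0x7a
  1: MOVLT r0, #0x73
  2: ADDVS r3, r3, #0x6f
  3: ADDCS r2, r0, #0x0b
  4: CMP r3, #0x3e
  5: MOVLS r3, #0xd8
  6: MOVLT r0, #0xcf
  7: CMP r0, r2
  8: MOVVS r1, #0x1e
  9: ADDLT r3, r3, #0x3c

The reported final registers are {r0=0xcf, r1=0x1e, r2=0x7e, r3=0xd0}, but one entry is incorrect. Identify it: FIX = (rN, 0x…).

FIX = (r3, 0x30)

0: ✓ CMP  NZCV=0011
1: ✓ MOVLT  r0←0x73
2: ✓ ADDVS  r3←0xf4
3: ✓ ADDCS  r2←0x7e
4: ✓ CMP  NZCV=1010
5: · MOVLS
6: ✓ MOVLT  r0←0xcf
7: ✓ CMP  NZCV=0011
8: ✓ MOVVS  r1←0x1e
9: ✓ ADDLT  r3←0x30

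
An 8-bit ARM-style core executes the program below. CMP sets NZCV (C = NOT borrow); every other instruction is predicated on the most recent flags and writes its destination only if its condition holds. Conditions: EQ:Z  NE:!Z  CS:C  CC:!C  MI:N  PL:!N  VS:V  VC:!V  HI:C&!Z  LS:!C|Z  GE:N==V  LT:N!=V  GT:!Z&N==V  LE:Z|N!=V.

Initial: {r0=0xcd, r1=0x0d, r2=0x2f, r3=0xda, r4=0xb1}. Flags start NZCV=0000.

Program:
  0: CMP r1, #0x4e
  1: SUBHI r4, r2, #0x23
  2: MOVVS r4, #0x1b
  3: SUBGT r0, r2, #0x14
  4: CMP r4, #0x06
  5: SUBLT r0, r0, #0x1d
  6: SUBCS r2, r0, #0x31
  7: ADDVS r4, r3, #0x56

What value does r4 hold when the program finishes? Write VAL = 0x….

VAL = 0xb1

[0] flags=1000 → (cmp)
[1] flags=1000 HI?F → skip
[2] flags=1000 VS?F → skip
[3] flags=1000 GT?F → skip
[4] flags=1010 → (cmp)
[5] flags=1010 LT?T → r0=0xb0
[6] flags=1010 CS?T → r2=0x7f
[7] flags=1010 VS?F → skip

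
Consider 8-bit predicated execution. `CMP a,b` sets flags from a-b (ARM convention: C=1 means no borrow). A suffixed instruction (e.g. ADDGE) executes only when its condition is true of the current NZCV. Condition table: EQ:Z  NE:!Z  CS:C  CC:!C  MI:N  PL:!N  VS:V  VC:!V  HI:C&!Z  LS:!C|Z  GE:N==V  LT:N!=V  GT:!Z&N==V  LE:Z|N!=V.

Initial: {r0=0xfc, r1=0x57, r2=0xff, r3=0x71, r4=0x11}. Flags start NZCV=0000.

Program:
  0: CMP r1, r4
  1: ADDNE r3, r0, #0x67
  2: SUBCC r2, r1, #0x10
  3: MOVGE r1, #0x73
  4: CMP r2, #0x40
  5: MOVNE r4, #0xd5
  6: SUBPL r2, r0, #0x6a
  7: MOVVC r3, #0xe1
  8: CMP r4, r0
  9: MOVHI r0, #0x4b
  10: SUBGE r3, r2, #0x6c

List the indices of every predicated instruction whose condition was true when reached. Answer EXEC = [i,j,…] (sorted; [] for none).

0: ✓ CMP  NZCV=0010
1: ✓ ADDNE  r3←0x63
2: · SUBCC
3: ✓ MOVGE  r1←0x73
4: ✓ CMP  NZCV=1010
5: ✓ MOVNE  r4←0xd5
6: · SUBPL
7: ✓ MOVVC  r3←0xe1
8: ✓ CMP  NZCV=1000
9: · MOVHI
10: · SUBGE

EXEC = [1,3,5,7]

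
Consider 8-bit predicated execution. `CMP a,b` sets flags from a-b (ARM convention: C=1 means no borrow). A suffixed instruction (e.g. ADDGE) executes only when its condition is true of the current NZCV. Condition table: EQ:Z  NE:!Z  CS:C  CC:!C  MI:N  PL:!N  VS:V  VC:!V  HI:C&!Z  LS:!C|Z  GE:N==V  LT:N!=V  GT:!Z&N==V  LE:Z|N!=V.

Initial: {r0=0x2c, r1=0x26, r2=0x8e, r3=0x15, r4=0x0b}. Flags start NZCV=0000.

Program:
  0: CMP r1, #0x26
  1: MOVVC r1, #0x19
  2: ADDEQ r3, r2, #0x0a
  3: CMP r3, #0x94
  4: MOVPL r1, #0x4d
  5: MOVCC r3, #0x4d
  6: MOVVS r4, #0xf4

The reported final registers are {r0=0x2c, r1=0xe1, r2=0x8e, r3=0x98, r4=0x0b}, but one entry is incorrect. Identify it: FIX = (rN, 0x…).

0: ✓ CMP  NZCV=0110
1: ✓ MOVVC  r1←0x19
2: ✓ ADDEQ  r3←0x98
3: ✓ CMP  NZCV=0010
4: ✓ MOVPL  r1←0x4d
5: · MOVCC
6: · MOVVS

FIX = (r1, 0x4d)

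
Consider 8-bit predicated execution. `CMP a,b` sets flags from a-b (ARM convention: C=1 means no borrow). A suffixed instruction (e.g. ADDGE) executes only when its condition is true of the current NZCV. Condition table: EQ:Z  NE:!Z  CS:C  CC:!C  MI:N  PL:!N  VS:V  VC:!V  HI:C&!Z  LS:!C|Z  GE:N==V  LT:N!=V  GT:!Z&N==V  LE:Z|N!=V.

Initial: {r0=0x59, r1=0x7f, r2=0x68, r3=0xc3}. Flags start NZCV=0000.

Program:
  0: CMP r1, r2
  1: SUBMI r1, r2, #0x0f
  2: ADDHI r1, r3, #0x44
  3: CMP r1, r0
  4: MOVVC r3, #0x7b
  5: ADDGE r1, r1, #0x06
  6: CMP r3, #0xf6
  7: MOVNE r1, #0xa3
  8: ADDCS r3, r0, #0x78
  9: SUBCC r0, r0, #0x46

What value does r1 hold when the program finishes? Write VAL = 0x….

0: ✓ CMP  NZCV=0010
1: · SUBMI
2: ✓ ADDHI  r1←0x07
3: ✓ CMP  NZCV=1000
4: ✓ MOVVC  r3←0x7b
5: · ADDGE
6: ✓ CMP  NZCV=1001
7: ✓ MOVNE  r1←0xa3
8: · ADDCS
9: ✓ SUBCC  r0←0x13

VAL = 0xa3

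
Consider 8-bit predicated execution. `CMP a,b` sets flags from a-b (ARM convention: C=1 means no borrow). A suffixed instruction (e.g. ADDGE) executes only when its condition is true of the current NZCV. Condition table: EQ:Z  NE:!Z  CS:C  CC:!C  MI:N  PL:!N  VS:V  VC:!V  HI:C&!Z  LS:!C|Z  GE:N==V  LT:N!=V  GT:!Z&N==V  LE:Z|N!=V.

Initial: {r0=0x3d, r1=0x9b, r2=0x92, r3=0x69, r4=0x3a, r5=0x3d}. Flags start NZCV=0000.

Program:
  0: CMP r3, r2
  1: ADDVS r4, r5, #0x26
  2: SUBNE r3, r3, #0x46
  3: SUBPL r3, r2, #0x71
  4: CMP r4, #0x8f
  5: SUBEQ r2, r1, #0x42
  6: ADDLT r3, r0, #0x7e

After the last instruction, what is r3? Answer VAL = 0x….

VAL = 0x23

0: ✓ CMP  NZCV=1001
1: ✓ ADDVS  r4←0x63
2: ✓ SUBNE  r3←0x23
3: · SUBPL
4: ✓ CMP  NZCV=1001
5: · SUBEQ
6: · ADDLT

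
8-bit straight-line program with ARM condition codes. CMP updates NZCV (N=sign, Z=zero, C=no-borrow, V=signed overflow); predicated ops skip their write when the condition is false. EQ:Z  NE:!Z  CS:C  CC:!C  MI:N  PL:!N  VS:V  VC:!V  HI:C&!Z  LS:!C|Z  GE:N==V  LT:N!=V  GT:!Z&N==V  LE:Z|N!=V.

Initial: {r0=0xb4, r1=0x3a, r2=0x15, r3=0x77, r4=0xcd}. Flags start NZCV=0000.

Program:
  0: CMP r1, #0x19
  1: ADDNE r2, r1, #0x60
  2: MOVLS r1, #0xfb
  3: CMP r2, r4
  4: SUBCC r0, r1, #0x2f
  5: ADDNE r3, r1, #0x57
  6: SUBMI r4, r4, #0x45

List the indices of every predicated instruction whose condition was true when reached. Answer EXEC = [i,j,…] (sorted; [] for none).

0: ✓ CMP  NZCV=0010
1: ✓ ADDNE  r2←0x9a
2: · MOVLS
3: ✓ CMP  NZCV=1000
4: ✓ SUBCC  r0←0x0b
5: ✓ ADDNE  r3←0x91
6: ✓ SUBMI  r4←0x88

EXEC = [1,4,5,6]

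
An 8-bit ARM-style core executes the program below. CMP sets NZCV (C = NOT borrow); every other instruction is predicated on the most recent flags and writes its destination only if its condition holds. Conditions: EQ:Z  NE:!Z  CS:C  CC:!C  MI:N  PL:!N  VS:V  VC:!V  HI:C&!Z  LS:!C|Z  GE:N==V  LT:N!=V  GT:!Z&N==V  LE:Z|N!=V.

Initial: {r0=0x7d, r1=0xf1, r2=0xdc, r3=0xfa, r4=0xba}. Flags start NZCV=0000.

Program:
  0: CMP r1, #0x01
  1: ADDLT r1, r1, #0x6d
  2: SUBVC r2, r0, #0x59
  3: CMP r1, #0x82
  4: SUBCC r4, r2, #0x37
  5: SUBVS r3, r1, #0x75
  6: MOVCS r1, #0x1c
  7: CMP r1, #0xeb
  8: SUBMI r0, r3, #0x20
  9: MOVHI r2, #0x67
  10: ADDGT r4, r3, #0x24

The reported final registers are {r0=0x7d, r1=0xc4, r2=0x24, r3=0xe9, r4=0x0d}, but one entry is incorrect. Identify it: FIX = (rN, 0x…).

0: ✓ CMP  NZCV=1010
1: ✓ ADDLT  r1←0x5e
2: ✓ SUBVC  r2←0x24
3: ✓ CMP  NZCV=1001
4: ✓ SUBCC  r4←0xed
5: ✓ SUBVS  r3←0xe9
6: · MOVCS
7: ✓ CMP  NZCV=0000
8: · SUBMI
9: · MOVHI
10: ✓ ADDGT  r4←0x0d

FIX = (r1, 0x5e)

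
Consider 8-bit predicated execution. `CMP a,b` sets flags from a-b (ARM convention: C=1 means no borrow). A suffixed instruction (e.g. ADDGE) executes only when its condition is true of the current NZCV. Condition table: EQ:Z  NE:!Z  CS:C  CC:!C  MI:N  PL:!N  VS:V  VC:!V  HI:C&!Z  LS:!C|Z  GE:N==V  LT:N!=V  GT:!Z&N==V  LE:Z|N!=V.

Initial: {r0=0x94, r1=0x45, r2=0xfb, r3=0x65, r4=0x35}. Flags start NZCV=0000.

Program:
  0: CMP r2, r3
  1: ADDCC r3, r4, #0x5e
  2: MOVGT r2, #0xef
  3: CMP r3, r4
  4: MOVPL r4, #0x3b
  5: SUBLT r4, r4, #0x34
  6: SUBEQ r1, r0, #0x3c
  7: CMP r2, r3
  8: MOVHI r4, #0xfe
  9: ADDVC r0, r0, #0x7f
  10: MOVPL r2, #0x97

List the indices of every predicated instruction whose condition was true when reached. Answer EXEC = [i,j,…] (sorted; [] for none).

0: ✓ CMP  NZCV=1010
1: · ADDCC
2: · MOVGT
3: ✓ CMP  NZCV=0010
4: ✓ MOVPL  r4←0x3b
5: · SUBLT
6: · SUBEQ
7: ✓ CMP  NZCV=1010
8: ✓ MOVHI  r4←0xfe
9: ✓ ADDVC  r0←0x13
10: · MOVPL

EXEC = [4,8,9]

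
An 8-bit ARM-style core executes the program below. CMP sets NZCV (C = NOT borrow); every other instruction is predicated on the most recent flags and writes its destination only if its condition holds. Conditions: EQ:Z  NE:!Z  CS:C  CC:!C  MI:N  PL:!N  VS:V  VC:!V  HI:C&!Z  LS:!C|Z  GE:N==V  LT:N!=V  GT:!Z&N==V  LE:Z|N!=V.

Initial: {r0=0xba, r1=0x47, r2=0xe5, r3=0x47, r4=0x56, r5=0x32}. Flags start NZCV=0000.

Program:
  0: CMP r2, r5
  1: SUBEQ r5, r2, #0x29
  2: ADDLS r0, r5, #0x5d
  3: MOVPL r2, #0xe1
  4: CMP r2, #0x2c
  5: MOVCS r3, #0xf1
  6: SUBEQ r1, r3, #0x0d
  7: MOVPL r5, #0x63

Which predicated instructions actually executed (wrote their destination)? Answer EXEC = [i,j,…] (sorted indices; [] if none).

0: ✓ CMP  NZCV=1010
1: · SUBEQ
2: · ADDLS
3: · MOVPL
4: ✓ CMP  NZCV=1010
5: ✓ MOVCS  r3←0xf1
6: · SUBEQ
7: · MOVPL

EXEC = [5]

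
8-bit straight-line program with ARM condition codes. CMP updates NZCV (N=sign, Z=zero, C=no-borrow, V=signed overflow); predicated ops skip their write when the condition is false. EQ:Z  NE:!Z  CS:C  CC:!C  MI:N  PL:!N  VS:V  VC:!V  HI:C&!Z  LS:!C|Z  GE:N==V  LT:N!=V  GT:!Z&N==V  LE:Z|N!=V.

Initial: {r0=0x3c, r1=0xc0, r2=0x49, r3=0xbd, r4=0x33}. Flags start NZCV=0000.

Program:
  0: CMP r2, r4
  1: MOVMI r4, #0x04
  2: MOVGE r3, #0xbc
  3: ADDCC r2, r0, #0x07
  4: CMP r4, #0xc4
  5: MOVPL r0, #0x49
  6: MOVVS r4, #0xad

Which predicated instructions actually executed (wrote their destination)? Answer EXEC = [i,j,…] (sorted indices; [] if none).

EXEC = [2,5]

[0] flags=0010 → (cmp)
[1] flags=0010 MI?F → skip
[2] flags=0010 GE?T → r3=0xbc
[3] flags=0010 CC?F → skip
[4] flags=0000 → (cmp)
[5] flags=0000 PL?T → r0=0x49
[6] flags=0000 VS?F → skip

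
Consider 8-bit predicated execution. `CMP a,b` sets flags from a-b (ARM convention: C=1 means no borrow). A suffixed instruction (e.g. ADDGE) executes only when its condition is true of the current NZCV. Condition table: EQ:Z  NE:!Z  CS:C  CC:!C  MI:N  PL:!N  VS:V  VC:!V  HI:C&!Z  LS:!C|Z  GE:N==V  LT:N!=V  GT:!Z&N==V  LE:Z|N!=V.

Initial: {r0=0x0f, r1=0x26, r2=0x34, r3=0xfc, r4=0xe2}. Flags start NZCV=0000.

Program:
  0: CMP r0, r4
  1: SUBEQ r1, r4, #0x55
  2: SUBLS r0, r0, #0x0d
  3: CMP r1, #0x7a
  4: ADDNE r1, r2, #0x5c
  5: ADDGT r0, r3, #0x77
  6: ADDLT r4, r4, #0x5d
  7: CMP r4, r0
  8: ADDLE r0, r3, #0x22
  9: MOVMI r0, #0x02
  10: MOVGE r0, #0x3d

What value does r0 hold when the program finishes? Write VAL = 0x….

[0] flags=0000 → (cmp)
[1] flags=0000 EQ?F → skip
[2] flags=0000 LS?T → r0=0x02
[3] flags=1000 → (cmp)
[4] flags=1000 NE?T → r1=0x90
[5] flags=1000 GT?F → skip
[6] flags=1000 LT?T → r4=0x3f
[7] flags=0010 → (cmp)
[8] flags=0010 LE?F → skip
[9] flags=0010 MI?F → skip
[10] flags=0010 GE?T → r0=0x3d

VAL = 0x3d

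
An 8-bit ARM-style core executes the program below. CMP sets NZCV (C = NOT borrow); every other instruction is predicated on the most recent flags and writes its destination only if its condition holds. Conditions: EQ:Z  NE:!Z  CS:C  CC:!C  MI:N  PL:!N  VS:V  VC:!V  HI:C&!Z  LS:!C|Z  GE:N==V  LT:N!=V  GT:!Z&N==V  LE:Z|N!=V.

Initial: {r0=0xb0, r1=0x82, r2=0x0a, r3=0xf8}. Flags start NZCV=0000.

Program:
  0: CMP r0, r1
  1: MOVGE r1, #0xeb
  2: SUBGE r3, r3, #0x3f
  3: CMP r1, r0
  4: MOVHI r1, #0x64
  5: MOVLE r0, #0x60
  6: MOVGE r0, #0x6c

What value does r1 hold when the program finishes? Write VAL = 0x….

VAL = 0x64

0: ✓ CMP  NZCV=0010
1: ✓ MOVGE  r1←0xeb
2: ✓ SUBGE  r3←0xb9
3: ✓ CMP  NZCV=0010
4: ✓ MOVHI  r1←0x64
5: · MOVLE
6: ✓ MOVGE  r0←0x6c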